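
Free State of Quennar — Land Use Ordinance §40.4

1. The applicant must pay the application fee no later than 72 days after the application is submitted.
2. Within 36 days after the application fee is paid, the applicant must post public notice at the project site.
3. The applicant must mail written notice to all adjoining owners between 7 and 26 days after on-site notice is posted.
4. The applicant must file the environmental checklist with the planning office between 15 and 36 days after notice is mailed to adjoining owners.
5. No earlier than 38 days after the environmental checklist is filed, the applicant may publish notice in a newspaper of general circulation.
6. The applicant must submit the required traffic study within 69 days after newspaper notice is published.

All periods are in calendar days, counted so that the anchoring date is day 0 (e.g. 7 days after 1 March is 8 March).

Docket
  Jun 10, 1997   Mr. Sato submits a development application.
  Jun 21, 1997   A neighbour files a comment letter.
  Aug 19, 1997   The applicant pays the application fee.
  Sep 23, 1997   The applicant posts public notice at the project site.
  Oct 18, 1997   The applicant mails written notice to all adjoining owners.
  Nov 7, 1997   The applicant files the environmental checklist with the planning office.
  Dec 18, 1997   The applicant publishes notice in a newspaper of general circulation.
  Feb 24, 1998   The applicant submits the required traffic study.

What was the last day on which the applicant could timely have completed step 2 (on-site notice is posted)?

Step 2 runs from Aug 19, 1997, when the application fee is paid. 36 days after Aug 19, 1997 is Sep 24, 1997.

Sep 24, 1997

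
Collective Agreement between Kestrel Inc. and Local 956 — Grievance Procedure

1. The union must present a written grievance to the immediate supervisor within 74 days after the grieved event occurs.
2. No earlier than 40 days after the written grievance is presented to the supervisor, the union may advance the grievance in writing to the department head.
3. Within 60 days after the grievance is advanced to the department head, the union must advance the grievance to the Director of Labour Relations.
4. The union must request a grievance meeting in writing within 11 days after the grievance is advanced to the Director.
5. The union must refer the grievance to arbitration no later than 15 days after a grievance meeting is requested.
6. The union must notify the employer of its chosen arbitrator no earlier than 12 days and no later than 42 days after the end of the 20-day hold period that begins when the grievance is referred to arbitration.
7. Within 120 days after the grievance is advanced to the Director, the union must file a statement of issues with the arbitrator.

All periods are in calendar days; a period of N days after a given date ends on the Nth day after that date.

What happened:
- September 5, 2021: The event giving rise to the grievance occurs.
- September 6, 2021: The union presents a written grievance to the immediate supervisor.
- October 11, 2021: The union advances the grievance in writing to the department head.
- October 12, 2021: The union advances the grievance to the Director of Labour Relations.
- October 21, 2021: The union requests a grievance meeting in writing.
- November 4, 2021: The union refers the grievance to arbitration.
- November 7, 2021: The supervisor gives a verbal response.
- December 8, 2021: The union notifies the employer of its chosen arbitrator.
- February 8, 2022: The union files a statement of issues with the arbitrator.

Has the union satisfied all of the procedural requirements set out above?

No

(1) due by September 5, 2021 + 74 days = November 18, 2021; completed September 6, 2021, before the deadline.
(2) permitted from September 6, 2021 + 40 days = October 16, 2021 onward; done October 11, 2021 — 5 days too early.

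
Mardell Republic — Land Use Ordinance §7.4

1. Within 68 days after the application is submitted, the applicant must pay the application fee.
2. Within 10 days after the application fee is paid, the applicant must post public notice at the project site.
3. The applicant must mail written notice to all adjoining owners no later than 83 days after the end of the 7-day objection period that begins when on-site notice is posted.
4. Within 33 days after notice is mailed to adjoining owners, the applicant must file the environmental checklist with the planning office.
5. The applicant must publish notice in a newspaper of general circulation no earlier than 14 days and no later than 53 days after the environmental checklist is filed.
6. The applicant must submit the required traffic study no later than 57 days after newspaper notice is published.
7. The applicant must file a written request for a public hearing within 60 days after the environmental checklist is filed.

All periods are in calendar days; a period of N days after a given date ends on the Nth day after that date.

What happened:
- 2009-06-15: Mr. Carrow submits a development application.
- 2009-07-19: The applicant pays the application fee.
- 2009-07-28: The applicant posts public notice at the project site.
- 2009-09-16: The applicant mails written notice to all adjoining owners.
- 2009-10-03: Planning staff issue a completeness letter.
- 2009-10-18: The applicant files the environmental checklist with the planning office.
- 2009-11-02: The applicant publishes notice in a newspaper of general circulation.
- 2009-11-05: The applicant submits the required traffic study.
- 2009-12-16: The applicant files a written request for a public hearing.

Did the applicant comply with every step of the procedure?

(1) due by 2009-06-15 + 68 days = 2009-08-22; done 2009-07-19 — timely.
(2) due by 2009-07-19 + 10 days = 2009-07-29; completed 2009-07-28, before the deadline.
(3) due by 2009-08-04 + 83 days = 2009-10-26; completed 2009-09-16, before the deadline.
(4) due by 2009-09-16 + 33 days = 2009-10-19; done 2009-10-18 — timely.
(5) the permitted window runs from 2009-10-18 + 14 = 2009-11-01 to 2009-10-18 + 53 = 2009-12-10; done 2009-11-02 — within the window.
(6) due by 2009-11-02 + 57 days = 2009-12-29; completed 2009-11-05, before the deadline.
(7) due by 2009-10-18 + 60 days = 2009-12-17; completed 2009-12-16, before the deadline.

Yes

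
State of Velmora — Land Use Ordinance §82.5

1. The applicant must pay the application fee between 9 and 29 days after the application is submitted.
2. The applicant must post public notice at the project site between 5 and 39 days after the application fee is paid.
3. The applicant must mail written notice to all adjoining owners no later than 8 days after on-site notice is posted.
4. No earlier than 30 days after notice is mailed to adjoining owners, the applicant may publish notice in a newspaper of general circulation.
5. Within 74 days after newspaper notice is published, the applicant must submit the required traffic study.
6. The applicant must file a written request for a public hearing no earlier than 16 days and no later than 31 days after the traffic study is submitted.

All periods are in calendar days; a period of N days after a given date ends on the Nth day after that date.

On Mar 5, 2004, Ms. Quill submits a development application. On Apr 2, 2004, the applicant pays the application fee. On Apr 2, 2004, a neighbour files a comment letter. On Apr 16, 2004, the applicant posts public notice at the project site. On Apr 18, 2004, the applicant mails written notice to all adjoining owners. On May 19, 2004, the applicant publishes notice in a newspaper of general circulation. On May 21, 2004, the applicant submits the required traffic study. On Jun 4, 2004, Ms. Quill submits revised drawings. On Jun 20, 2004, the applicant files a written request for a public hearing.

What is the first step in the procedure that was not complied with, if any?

None — every step was satisfied

Step 1: the window is 9–29 days after Mar 5, 2004 (when the application is submitted), so Mar 14, 2004 through Apr 3, 2004; done Apr 2, 2004 — within the window.
Step 2: the window is 5–39 days after Apr 2, 2004 (when the application fee is paid), so Apr 7, 2004 through May 11, 2004; done Apr 16, 2004, which is between those dates.
Step 3: 8 days after Apr 16, 2004 (when on-site notice is posted) is Apr 24, 2004; done Apr 18, 2004 — timely.
Step 4: the earliest permitted date is 30 days after Apr 18, 2004 (when notice is mailed to adjoining owners), i.e. May 18, 2004; May 19, 2004 is on or after that date.
Step 5: 74 days after May 19, 2004 (when newspaper notice is published) is Aug 1, 2004; May 21, 2004 is within that limit.
Step 6: the window is 16–31 days after May 21, 2004 (when the traffic study is submitted), so Jun 6, 2004 through Jun 21, 2004; done Jun 20, 2004, which is between those dates.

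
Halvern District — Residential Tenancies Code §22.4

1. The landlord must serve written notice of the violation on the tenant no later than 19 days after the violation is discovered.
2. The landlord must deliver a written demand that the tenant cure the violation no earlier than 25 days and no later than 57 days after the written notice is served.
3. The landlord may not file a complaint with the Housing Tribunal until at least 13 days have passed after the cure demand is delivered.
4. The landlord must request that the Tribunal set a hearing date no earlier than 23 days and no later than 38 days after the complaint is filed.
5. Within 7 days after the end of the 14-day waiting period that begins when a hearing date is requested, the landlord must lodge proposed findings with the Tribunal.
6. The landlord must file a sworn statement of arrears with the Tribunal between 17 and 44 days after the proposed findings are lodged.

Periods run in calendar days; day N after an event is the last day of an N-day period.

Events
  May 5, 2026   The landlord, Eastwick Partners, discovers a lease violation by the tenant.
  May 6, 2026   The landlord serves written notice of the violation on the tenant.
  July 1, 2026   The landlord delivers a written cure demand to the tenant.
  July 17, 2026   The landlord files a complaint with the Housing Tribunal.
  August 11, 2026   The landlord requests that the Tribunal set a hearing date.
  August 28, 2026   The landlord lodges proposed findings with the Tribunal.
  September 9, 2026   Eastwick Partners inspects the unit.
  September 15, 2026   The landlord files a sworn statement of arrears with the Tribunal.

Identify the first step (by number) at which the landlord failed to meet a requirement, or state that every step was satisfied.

None — every step was satisfied

Step 1: 19 days after May 5, 2026 (when the violation is discovered) is May 24, 2026; done May 6, 2026 — timely.
Step 2: the window is 25–57 days after May 6, 2026 (when the written notice is served), so May 31, 2026 through July 2, 2026; done July 1, 2026, which is between those dates.
Step 3: the earliest permitted date is 13 days after July 1, 2026 (when the cure demand is delivered), i.e. July 14, 2026; July 17, 2026 is on or after that date.
Step 4: the window is 23–38 days after July 17, 2026 (when the complaint is filed), so August 9, 2026 through August 24, 2026; done August 11, 2026 — within the window.
Step 5: 7 days after August 25, 2026 (end of the 14-day waiting period, which began when a hearing date is requested on August 11, 2026) is September 1, 2026; completed August 28, 2026, before the deadline.
Step 6: the window is 17–44 days after August 28, 2026 (when the proposed findings are lodged), so September 14, 2026 through October 11, 2026; done September 15, 2026 — within the window.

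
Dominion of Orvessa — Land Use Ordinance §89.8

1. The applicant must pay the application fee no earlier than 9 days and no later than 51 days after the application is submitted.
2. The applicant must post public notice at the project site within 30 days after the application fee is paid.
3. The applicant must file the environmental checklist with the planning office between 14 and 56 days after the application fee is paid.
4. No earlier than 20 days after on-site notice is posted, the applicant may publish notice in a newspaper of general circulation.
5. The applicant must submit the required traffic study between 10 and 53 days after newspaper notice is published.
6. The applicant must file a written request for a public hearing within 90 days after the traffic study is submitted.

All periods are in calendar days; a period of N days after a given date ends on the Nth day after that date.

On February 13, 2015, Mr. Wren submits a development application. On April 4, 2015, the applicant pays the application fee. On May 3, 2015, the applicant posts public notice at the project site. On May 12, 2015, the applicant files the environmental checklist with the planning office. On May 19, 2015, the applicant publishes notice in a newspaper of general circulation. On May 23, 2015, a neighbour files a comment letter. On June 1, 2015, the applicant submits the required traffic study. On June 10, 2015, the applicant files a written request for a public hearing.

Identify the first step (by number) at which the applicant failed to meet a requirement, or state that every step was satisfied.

Step 1 — 9 and 51 days from February 13, 2015 (when the application is submitted) are February 22, 2015 and April 5, 2015 respectively; done April 4, 2015 — within the window.
Step 2 — counting 30 days from April 4, 2015 (when the application fee is paid) gives a deadline of May 4, 2015; completed May 3, 2015, before the deadline.
Step 3 — 14 and 56 days from April 4, 2015 (when the application fee is paid) are April 18, 2015 and May 30, 2015 respectively; May 12, 2015 falls inside that range.
Step 4 — must wait 20 days from May 3, 2015 (when on-site notice is posted), so not before May 23, 2015; May 19, 2015 is 4 days before the earliest permitted date.
No need to go further; step 4 was not satisfied.

Step 4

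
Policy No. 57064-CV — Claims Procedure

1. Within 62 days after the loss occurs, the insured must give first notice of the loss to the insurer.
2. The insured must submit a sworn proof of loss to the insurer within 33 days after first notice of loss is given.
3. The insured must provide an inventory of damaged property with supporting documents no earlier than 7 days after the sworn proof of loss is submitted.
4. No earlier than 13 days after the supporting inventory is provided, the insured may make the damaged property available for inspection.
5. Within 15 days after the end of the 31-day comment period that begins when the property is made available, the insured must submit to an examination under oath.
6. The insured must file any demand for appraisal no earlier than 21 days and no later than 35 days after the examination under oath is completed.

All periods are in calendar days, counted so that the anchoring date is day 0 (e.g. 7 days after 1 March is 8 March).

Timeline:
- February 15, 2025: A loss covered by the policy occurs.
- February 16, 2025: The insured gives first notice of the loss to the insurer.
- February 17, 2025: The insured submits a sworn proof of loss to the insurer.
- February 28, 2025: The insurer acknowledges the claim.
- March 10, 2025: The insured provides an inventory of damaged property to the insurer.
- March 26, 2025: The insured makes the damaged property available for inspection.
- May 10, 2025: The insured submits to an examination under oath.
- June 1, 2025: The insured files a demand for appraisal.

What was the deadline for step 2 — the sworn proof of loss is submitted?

March 21, 2025

Step 2 runs from February 16, 2025, when first notice of loss is given. 33 days after February 16, 2025 is March 21, 2025.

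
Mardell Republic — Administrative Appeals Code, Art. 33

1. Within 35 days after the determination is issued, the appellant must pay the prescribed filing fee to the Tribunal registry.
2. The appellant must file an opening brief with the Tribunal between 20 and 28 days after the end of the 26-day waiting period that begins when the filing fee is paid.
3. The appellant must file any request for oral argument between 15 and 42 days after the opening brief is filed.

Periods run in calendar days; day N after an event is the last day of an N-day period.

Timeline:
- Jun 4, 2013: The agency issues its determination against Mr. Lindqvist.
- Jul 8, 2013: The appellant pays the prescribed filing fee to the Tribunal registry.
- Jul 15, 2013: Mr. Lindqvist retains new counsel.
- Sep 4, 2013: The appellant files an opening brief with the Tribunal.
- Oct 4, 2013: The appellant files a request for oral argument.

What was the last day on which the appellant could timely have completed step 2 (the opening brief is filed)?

The filing fee is paid on Jul 8, 2013; the 26-day waiting period therefore ends Aug 3, 2013, and step 2 runs from that date. The window is 20–28 days after Aug 3, 2013; it closes on Aug 31, 2013.

Aug 31, 2013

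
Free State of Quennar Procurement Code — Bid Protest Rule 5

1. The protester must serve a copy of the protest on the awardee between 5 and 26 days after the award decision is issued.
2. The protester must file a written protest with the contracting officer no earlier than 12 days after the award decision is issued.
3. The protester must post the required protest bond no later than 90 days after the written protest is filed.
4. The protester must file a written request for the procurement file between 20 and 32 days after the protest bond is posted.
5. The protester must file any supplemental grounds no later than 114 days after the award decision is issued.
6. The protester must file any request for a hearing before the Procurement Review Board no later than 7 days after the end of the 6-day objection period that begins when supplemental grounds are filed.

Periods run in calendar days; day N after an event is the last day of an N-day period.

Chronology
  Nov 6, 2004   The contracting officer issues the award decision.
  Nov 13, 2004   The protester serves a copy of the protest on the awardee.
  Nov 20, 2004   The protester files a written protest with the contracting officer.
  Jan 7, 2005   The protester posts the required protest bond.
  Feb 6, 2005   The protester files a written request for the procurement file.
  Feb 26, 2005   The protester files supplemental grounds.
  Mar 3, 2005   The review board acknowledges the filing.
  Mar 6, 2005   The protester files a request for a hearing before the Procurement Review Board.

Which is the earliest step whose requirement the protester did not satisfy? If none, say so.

None — every step was satisfied

(1) the permitted window runs from Nov 6, 2004 + 5 = Nov 11, 2004 to Nov 6, 2004 + 26 = Dec 2, 2004; done Nov 13, 2004, which is between those dates.
(2) permitted from Nov 6, 2004 + 12 days = Nov 18, 2004 onward; done Nov 20, 2004, after the minimum wait.
(3) due by Nov 20, 2004 + 90 days = Feb 18, 2005; completed Jan 7, 2005, before the deadline.
(4) the permitted window runs from Jan 7, 2005 + 20 = Jan 27, 2005 to Jan 7, 2005 + 32 = Feb 8, 2005; done Feb 6, 2005 — within the window.
(5) due by Nov 6, 2004 + 114 days = Feb 28, 2005; completed Feb 26, 2005, before the deadline.
(6) due by Mar 4, 2005 + 7 days = Mar 11, 2005; completed Mar 6, 2005, before the deadline.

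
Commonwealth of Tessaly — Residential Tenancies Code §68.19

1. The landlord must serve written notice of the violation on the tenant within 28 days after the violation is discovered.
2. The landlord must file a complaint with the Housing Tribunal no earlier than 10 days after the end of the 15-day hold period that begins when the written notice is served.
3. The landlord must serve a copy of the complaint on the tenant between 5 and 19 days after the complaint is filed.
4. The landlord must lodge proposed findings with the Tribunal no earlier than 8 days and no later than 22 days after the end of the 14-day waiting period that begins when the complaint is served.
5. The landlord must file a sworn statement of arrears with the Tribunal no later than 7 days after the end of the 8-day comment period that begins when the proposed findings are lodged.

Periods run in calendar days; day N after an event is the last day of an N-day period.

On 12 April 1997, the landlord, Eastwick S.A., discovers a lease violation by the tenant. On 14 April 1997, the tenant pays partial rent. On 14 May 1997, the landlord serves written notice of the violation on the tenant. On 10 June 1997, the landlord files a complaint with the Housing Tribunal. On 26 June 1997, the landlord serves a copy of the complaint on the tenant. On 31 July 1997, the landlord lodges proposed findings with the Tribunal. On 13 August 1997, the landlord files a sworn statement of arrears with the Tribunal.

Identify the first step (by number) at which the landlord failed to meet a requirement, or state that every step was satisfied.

(1) due by 12 April 1997 + 28 days = 10 May 1997; 14 May 1997 misses that deadline by 4 days.

Step 1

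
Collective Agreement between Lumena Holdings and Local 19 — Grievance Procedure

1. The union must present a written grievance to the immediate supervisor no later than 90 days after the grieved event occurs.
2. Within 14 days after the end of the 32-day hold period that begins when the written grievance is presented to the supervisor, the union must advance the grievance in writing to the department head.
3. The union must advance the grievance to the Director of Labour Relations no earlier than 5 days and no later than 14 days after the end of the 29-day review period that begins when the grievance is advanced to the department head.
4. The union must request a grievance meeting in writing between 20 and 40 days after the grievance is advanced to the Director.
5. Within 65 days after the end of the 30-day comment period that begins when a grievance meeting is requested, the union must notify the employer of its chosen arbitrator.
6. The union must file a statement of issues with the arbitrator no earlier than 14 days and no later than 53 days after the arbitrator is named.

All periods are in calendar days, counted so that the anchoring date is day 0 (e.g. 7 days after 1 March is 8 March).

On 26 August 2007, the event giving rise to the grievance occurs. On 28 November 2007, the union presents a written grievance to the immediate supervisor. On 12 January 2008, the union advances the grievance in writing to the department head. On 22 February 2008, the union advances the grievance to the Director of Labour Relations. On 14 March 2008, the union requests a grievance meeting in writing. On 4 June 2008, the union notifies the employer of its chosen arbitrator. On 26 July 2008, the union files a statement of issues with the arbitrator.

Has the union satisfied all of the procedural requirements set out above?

No

(1) due by 26 August 2007 + 90 days = 24 November 2007; not done until 28 November 2007, 4 days after the deadline.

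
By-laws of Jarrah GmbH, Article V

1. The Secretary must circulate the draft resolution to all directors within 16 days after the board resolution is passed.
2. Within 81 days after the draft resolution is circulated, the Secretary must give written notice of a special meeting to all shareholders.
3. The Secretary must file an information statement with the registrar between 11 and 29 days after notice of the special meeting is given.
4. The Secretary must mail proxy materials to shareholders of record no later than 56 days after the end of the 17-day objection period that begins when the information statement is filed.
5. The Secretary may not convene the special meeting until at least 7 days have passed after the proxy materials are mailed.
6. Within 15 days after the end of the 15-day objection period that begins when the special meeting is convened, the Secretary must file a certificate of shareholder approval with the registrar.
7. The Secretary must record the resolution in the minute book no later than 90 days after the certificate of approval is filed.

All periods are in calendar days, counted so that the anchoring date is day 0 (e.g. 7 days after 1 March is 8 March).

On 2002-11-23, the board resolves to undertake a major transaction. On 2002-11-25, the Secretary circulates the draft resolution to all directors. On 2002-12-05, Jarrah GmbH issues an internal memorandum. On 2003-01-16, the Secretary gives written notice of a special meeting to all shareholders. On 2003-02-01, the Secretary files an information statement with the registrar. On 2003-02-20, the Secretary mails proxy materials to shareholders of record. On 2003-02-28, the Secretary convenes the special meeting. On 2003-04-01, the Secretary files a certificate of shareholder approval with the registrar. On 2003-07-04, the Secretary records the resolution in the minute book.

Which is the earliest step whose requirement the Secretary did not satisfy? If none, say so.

Step 6

Step 1 — counting 16 days from 2002-11-23 (when the board resolution is passed) gives a deadline of 2002-12-09; done 2002-11-25 — timely.
Step 2 — counting 81 days from 2002-11-25 (when the draft resolution is circulated) gives a deadline of 2003-02-14; done 2003-01-16 — timely.
Step 3 — 11 and 29 days from 2003-01-16 (when notice of the special meeting is given) are 2003-01-27 and 2003-02-14 respectively; done 2003-02-01, which is between those dates.
Step 4 — counting 56 days from 2003-02-18 (end of the 17-day objection period, which began when the information statement is filed on 2003-02-01) gives a deadline of 2003-04-15; completed 2003-02-20, before the deadline.
Step 5 — must wait 7 days from 2003-02-20 (when the proxy materials are mailed), so not before 2003-02-27; done 2003-02-28, after the minimum wait.
Step 6 — counting 15 days from 2003-03-15 (end of the 15-day objection period, which began when the special meeting is convened on 2003-02-28) gives a deadline of 2003-03-30; done 2003-04-01 — 2 days late.
No need to go further; step 6 was not satisfied.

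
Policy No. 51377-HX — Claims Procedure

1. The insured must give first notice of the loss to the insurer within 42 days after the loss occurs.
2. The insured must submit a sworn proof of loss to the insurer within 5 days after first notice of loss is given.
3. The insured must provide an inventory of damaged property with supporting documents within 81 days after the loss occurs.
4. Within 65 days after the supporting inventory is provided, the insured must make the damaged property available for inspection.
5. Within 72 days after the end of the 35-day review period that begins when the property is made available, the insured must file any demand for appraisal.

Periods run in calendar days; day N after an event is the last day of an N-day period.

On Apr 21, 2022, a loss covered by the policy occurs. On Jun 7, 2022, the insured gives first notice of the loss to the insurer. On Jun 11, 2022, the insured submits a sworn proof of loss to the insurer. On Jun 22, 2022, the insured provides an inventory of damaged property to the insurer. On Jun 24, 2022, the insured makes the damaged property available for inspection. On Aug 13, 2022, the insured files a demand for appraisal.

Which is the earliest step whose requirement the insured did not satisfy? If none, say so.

Step 1

(1) due by Apr 21, 2022 + 42 days = Jun 2, 2022; done Jun 7, 2022 — 5 days late.
The analysis stops there.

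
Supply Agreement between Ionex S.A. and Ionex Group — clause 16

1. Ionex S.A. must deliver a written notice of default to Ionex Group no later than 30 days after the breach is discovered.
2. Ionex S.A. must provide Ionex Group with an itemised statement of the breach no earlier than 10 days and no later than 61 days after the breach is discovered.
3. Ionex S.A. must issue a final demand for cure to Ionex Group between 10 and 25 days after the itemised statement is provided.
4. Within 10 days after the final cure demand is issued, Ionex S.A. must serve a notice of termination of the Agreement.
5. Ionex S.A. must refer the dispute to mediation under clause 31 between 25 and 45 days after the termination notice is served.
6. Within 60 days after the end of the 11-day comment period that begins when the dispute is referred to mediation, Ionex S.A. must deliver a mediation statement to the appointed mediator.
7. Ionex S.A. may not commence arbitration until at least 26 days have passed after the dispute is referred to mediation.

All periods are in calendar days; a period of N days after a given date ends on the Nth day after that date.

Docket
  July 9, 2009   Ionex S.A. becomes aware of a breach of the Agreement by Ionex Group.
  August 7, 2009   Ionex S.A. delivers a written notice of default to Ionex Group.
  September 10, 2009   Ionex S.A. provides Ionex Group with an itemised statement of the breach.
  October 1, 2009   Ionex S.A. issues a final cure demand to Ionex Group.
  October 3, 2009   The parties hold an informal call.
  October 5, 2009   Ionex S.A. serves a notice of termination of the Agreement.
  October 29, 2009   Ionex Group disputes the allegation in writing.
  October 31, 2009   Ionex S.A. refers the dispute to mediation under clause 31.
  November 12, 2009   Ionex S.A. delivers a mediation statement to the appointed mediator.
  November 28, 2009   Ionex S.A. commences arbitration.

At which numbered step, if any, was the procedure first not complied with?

Step 2

(1) due by July 9, 2009 + 30 days = August 8, 2009; August 7, 2009 is within that limit.
(2) the permitted window runs from July 9, 2009 + 10 = July 19, 2009 to July 9, 2009 + 61 = September 8, 2009; September 10, 2009 is 2 days past the end of the window.
That is the first point of non-compliance.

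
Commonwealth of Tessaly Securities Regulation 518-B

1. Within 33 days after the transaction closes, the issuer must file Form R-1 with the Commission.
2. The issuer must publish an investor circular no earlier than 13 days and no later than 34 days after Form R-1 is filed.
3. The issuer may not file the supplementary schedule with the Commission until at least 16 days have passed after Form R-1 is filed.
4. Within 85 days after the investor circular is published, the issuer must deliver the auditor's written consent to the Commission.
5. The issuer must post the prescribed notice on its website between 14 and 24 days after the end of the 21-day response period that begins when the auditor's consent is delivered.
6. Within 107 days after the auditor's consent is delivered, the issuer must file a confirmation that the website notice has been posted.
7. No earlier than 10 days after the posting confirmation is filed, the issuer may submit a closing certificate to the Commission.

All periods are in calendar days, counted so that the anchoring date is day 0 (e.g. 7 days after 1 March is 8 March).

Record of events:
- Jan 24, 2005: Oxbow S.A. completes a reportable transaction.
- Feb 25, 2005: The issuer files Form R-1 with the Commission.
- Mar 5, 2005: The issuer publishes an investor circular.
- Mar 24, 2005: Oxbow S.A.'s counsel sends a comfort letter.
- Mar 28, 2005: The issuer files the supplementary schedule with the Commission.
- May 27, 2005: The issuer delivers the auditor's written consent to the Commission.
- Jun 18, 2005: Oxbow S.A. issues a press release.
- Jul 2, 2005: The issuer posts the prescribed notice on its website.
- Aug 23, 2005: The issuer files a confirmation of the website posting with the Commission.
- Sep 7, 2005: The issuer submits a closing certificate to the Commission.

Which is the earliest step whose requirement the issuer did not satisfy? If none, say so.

Step 2

(1) due by Jan 24, 2005 + 33 days = Feb 26, 2005; Feb 25, 2005 is within that limit.
(2) the permitted window runs from Feb 25, 2005 + 13 = Mar 10, 2005 to Feb 25, 2005 + 34 = Mar 31, 2005; done Mar 5, 2005 — 5 days before the window opened.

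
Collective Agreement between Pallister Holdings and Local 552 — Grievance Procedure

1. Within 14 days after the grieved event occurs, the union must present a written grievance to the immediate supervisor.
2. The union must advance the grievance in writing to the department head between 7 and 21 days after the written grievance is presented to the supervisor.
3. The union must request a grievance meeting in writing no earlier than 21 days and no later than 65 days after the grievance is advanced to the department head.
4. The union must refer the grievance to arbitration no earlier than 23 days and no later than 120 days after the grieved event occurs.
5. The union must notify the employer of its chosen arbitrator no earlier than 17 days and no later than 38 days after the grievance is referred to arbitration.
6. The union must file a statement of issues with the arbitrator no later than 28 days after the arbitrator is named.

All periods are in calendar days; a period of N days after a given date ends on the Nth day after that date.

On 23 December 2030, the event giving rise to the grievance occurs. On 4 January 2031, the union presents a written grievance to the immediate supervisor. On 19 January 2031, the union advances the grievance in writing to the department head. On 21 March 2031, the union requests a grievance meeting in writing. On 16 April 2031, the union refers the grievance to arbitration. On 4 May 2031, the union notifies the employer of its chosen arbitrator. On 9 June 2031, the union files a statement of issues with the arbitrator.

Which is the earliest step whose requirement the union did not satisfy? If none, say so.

Step 6

Step 1 — counting 14 days from 23 December 2030 (when the grieved event occurs) gives a deadline of 6 January 2031; done 4 January 2031 — timely.
Step 2 — 7 and 21 days from 4 January 2031 (when the written grievance is presented to the supervisor) are 11 January 2031 and 25 January 2031 respectively; done 19 January 2031, which is between those dates.
Step 3 — 21 and 65 days from 19 January 2031 (when the grievance is advanced to the department head) are 9 February 2031 and 25 March 2031 respectively; done 21 March 2031, which is between those dates.
Step 4 — 23 and 120 days from 23 December 2030 (when the grieved event occurs) are 15 January 2031 and 22 April 2031 respectively; 16 April 2031 falls inside that range.
Step 5 — 17 and 38 days from 16 April 2031 (when the grievance is referred to arbitration) are 3 May 2031 and 24 May 2031 respectively; done 4 May 2031 — within the window.
Step 6 — counting 28 days from 4 May 2031 (when the arbitrator is named) gives a deadline of 1 June 2031; not done until 9 June 2031, 8 days after the deadline.
No need to go further; step 6 was not satisfied.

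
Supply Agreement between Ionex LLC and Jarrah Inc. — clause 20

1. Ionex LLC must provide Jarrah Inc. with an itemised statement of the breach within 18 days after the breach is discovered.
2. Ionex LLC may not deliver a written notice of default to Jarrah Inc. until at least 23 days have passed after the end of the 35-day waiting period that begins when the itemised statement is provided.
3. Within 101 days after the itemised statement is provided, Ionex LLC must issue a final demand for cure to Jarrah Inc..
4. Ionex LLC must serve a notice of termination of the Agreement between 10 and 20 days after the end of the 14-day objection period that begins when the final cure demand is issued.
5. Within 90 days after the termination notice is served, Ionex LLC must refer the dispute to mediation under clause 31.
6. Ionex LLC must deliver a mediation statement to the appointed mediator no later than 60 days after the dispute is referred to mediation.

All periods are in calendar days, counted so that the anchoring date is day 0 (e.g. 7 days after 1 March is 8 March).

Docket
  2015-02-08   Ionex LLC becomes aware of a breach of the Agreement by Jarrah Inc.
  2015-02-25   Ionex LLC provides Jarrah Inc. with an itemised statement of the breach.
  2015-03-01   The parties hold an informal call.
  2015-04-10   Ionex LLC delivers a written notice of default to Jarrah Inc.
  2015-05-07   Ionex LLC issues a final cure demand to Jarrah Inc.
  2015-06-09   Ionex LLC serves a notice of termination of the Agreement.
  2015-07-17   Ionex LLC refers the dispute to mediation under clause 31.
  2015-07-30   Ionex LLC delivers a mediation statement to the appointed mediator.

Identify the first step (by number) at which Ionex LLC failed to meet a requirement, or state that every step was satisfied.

Step 1: 18 days after 2015-02-08 (when the breach is discovered) is 2015-02-26; completed 2015-02-25, before the deadline.
Step 2: the earliest permitted date is 23 days after 2015-04-01 (end of the 35-day waiting period, which began when the itemised statement is provided on 2015-02-25), i.e. 2015-04-24; 2015-04-10 is 14 days before the earliest permitted date.

Step 2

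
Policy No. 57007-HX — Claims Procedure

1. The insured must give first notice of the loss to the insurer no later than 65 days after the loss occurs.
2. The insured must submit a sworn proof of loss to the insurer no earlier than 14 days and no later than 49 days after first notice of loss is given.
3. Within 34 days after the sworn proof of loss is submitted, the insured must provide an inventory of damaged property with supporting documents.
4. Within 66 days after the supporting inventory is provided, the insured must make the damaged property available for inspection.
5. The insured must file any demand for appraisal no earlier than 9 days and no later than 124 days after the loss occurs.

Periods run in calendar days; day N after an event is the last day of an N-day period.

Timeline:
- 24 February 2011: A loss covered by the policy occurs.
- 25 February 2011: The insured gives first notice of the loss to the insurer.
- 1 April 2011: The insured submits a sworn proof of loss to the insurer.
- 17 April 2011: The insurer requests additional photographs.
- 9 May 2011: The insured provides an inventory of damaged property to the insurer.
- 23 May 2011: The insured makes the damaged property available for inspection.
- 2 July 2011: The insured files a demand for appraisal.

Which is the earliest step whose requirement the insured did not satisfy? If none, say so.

Step 3

Step 1 — counting 65 days from 24 February 2011 (when the loss occurs) gives a deadline of 30 April 2011; completed 25 February 2011, before the deadline.
Step 2 — 14 and 49 days from 25 February 2011 (when first notice of loss is given) are 11 March 2011 and 15 April 2011 respectively; done 1 April 2011, which is between those dates.
Step 3 — counting 34 days from 1 April 2011 (when the sworn proof of loss is submitted) gives a deadline of 5 May 2011; done 9 May 2011 — 4 days late.
No need to go further; step 3 was not satisfied.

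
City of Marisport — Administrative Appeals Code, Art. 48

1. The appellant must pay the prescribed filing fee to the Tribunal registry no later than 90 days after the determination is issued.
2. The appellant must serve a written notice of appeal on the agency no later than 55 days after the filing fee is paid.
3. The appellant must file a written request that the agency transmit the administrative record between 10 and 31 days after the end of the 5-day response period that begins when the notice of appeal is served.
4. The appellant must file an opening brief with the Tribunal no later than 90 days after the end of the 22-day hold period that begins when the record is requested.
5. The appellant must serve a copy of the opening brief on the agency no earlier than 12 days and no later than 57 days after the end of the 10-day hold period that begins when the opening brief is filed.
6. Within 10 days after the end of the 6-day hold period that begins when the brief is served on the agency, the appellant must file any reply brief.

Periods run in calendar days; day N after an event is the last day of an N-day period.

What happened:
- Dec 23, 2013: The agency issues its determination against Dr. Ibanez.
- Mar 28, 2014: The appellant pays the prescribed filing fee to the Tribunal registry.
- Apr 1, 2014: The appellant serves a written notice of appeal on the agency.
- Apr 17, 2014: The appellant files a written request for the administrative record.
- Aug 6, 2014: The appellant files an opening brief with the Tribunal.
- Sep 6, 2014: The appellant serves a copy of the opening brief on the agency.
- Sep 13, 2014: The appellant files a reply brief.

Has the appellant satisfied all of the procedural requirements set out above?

Step 1: 90 days after Dec 23, 2013 (when the determination is issued) is Mar 23, 2014; done Mar 28, 2014 — 5 days late.

No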